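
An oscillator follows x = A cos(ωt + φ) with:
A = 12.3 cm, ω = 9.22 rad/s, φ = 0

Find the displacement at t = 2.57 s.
x = A cos(ωt + φ) = 12.3×cos(9.22×2.57 + 0) = 1.637 cm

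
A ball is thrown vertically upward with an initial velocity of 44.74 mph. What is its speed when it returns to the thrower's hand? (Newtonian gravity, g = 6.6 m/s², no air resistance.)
By conservation of energy, the ball returns at the same speed = 44.74 mph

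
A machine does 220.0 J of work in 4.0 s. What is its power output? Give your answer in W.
P = W/t = 220 J / 4 s = 55 W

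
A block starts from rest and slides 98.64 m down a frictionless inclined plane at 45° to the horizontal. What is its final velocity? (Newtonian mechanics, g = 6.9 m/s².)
a = g sin(θ) = 6.9 × sin(45°) = 4.88 m/s²
v = √(2ad) = √(2 × 4.88 × 98.64) = 31.02 m/s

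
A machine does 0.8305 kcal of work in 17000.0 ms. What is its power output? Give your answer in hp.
P = W/t = 3475 J / 17 s = 204.4 W = 0.2741 hp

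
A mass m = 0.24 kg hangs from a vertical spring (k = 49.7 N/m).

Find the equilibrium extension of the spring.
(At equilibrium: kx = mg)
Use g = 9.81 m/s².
x_eq = mg/k = 0.24×9.81/49.7 = 0.04737 m = 4.737 cm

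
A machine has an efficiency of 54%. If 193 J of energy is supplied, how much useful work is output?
W_out = η × W_in = 0.54 × 193 = 104.22 J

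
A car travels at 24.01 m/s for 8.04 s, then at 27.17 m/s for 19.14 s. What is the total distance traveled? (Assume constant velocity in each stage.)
d₁ = v₁t₁ = 24.01 × 8.04 = 193.04 m
d₂ = v₂t₂ = 27.17 × 19.14 = 520.034 m
d_total = 193.04 + 520.034 = 713.07 m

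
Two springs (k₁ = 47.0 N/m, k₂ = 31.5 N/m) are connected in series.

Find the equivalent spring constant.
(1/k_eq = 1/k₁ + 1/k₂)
1/k_eq = 1/47.0 + 1/31.5 = 0.053023; k_eq = 18.86 N/m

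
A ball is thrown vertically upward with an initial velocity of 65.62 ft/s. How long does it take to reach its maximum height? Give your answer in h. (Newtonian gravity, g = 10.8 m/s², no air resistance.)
t_up = v₀/g (with unit conversion) = 0.0005144 h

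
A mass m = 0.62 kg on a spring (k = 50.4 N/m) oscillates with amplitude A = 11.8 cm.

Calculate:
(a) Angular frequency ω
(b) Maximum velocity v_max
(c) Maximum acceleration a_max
ω = √(k/m) = √(50.4/0.62) = 9.016 rad/s
v_max = ωA = 9.016×0.118 = 1.064 m/s
a_max = ω²A = 9.016²×0.118 = 9.592 m/s²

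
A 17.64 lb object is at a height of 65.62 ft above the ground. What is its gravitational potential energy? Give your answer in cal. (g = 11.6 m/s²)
PE = mgh = 8.001 kg × 11.6 m/s² × 20 m = 1856 J = 443.7 cal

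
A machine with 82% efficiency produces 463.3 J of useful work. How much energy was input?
W_in = W_out/η = 463.3/0.82 = 565.0 J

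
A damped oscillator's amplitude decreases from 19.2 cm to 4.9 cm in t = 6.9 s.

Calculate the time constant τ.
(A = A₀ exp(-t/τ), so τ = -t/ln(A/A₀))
A/A₀ = 4.9/19.2 = 0.2552; ln(A/A₀) = -1.366
τ = −t/ln(A/A₀) = −6.9/-1.366 = 5.052 s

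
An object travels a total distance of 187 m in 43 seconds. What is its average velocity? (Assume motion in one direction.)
v_avg = Δd / Δt = 187 / 43 = 4.35 m/s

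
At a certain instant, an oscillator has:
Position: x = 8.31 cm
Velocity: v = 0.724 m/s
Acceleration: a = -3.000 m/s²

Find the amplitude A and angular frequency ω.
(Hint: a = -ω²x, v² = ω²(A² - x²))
a = −ω²x → ω = √(|a|/x) = √(3.0/0.0831) = 6.008 rad/s
v² = ω²(A² − x²) → A = √(x² + v²/ω²) = √(0.0831² + 0.724²/6.008²) = 0.1464 m = 14.64 cm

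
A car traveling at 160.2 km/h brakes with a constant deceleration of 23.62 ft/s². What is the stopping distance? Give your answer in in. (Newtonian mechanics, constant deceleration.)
d = v₀² / (2a) (with unit conversion) = 5415.0 in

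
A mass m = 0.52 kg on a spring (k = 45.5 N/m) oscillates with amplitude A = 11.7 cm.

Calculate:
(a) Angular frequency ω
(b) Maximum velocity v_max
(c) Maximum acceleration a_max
ω = √(k/m) = √(45.5/0.52) = 9.354 rad/s
v_max = ωA = 9.354×0.117 = 1.094 m/s
a_max = ω²A = 9.354²×0.117 = 10.24 m/s²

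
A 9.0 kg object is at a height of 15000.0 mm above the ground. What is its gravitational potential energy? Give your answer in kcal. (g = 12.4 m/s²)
PE = mgh = 9 kg × 12.4 m/s² × 15 m = 1674 J = 0.4001 kcal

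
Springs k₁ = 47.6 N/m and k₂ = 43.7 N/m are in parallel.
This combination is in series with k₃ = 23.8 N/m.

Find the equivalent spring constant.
k₁₂ = k₁ + k₂ = 91.3 N/m (parallel)
1/k_eq = 1/k₁₂ + 1/k₃ → k_eq = 18.88 N/m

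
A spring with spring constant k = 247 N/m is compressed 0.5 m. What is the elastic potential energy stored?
PE = ½kx² = ½×247×0.5² = 30.88 J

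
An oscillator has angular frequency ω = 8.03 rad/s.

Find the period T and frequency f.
T = 2π/ω = 2π/8.03 = 0.7825 s; f = ω/2π = 1.278 Hz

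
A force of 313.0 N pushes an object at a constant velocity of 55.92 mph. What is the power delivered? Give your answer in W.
P = Fv = 313 N × 25 m/s = 7825 W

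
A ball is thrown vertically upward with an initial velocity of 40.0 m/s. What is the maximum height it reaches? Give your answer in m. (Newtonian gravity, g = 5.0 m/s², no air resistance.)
h_max = v₀²/(2g) = 160.0 m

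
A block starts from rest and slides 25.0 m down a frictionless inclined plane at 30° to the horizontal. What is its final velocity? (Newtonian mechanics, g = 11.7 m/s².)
a = g sin(θ) = 11.7 × sin(30°) = 5.85 m/s²
v = √(2ad) = √(2 × 5.85 × 25.0) = 17.1 m/s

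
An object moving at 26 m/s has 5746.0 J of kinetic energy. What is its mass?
KE = ½mv² → m = 2KE/v² = 2×5746.0/26² = 17.0 kg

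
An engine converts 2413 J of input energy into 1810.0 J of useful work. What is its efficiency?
η = W_out/W_in = 1810.0/2413 = 0.7501 = 75.01%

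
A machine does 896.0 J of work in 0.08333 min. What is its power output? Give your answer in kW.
P = W/t = 896 J / 5 s = 179.2 W = 0.1792 kW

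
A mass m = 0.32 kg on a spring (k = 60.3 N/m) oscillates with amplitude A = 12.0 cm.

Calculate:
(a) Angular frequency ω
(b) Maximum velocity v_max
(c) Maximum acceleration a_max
ω = √(k/m) = √(60.3/0.32) = 13.73 rad/s
v_max = ωA = 13.73×0.12 = 1.647 m/s
a_max = ω²A = 13.73²×0.12 = 22.61 m/s²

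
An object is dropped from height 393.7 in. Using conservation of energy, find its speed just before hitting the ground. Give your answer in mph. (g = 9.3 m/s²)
mgh = ½mv² → v = √(2gh) = √(2×9.3×10) = 13.64 m/s = 30.51 mph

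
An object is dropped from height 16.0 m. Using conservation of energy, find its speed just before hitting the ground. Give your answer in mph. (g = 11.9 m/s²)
mgh = ½mv² → v = √(2gh) = √(2×11.9×16) = 19.51 m/s = 43.65 mph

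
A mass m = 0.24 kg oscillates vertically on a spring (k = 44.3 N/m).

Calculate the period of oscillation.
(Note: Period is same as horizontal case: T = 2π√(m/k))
T = 2π√(m/k) = 2π√(0.24/44.3) = 0.4625 s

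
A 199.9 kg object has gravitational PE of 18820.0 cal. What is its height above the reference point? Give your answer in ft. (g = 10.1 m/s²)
PE = mgh → h = PE/(mg) = 7.874e+04 J / (199.9 kg × 10.1 m/s²) = 39 m = 128.0 ft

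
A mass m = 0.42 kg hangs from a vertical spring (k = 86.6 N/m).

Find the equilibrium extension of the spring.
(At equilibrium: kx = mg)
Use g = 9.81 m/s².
x_eq = mg/k = 0.42×9.81/86.6 = 0.04758 m = 4.758 cm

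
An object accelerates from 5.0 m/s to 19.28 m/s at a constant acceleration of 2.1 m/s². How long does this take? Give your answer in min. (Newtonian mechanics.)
t = (v - v₀)/a (with unit conversion) = 0.1133 min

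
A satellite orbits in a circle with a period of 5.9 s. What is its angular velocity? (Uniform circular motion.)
ω = 2π/T = 2π/5.9 = 1.0649 rad/s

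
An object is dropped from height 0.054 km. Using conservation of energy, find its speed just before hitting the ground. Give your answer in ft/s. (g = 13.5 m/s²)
mgh = ½mv² → v = √(2gh) = √(2×13.5×54) = 38.18 m/s = 125.3 ft/s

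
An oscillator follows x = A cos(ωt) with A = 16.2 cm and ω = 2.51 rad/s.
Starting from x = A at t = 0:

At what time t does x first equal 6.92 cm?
cos(ωt) = x/A = 6.92/16.2 = 0.4272
ωt = arccos(0.4272) = 1.129 rad
t = 1.129/2.51 = 0.45 s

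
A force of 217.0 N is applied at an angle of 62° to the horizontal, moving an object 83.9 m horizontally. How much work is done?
W = Fd cosθ = 217.0×83.9×cos(62°) = 8547.3 J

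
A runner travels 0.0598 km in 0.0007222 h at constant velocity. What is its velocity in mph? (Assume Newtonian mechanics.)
v = d/t (with unit conversion) = 51.45 mph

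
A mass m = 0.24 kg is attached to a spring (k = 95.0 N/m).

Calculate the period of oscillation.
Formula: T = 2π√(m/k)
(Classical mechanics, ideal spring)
T = 2π√(m/k) = 2π√(0.24/95.0) = 0.3158 s; f = 1/T = 3.166 Hz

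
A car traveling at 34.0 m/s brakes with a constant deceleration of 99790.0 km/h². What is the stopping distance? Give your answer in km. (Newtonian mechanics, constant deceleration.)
d = v₀² / (2a) (with unit conversion) = 0.07507 km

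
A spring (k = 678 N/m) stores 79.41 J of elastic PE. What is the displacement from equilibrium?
PE = ½kx² → x = √(2PE/k) = √(2×79.41/678) = 0.484 m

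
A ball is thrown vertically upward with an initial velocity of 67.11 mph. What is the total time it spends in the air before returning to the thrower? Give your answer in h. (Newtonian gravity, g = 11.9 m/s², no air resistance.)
t_total = 2v₀/g (with unit conversion) = 0.001401 h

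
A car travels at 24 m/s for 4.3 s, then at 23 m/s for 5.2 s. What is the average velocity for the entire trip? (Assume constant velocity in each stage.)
d₁ = v₁t₁ = 24 × 4.3 = 103.2 m
d₂ = v₂t₂ = 23 × 5.2 = 119.6 m
d_total = 222.8 m, t_total = 9.5 s
v_avg = d_total/t_total = 222.8/9.5 = 23.45 m/s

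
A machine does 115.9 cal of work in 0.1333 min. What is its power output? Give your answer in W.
P = W/t = 484.9 J / 7.998 s = 60.63 W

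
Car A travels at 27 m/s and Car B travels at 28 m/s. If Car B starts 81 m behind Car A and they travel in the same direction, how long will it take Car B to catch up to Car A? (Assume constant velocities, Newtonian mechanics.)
Relative speed: v_rel = 28 - 27 = 1 m/s
Time to catch: t = d₀/v_rel = 81/1 = 81.0 s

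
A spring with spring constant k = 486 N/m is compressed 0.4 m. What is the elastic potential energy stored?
PE = ½kx² = ½×486×0.4² = 38.88 J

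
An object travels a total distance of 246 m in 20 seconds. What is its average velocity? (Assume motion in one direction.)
v_avg = Δd / Δt = 246 / 20 = 12.3 m/s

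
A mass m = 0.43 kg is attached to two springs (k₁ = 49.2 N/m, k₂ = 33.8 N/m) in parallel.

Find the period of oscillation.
k_eq = k₁+k₂ = 83 N/m
T = 2π√(m/k_eq) = 2π√(0.43/83) = 0.4522 s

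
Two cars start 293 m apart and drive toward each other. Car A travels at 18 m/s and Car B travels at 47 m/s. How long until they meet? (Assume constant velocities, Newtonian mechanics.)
Combined speed: v_combined = 18 + 47 = 65 m/s
Time to meet: t = d/65 = 293/65 = 4.51 s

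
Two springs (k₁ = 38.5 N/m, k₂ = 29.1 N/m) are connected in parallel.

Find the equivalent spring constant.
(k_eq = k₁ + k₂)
k_eq = k₁ + k₂ = 38.5 + 29.1 = 67.6 N/m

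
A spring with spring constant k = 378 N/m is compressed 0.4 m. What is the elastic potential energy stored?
PE = ½kx² = ½×378×0.4² = 30.24 J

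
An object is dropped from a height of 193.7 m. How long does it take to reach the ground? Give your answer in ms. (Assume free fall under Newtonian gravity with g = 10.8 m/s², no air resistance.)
t = √(2h/g) (with unit conversion) = 5989.0 ms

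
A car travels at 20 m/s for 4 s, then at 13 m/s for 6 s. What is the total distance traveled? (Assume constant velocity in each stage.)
d₁ = v₁t₁ = 20 × 4 = 80 m
d₂ = v₂t₂ = 13 × 6 = 78 m
d_total = 80 + 78 = 158 m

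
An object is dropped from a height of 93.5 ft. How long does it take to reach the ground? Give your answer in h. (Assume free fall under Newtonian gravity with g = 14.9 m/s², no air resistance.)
t = √(2h/g) (with unit conversion) = 0.0005433 h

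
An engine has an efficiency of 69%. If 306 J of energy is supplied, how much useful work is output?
W_out = η × W_in = 0.69 × 306 = 211.14 J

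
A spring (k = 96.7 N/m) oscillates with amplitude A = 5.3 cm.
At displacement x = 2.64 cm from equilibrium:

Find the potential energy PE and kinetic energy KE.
E_total = ½kA² = ½×96.7×(0.053)² = 0.1358 J
PE = ½kx² = ½×96.7×(0.0264)² = 0.0337 J
KE = E_total − PE = 0.1021 J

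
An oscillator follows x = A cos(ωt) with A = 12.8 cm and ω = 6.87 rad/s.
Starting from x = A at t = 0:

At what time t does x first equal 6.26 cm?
cos(ωt) = x/A = 6.26/12.8 = 0.4891
ωt = arccos(0.4891) = 1.06 rad
t = 1.06/6.87 = 0.1543 s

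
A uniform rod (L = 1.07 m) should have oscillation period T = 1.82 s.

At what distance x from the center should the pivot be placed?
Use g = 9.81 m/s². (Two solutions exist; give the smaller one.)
T = 2π√((L²/12 + x²)/(gx)). Let c = T²g/(4π²) = 0.8231.
x² − cx + L²/12 = 0 → x = (c − √(c² − L²/3))/2 = 0.1396 m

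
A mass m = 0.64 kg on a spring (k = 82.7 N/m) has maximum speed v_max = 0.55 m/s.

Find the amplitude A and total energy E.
½mv²_max = ½kA² → A = v_max√(m/k) = 0.55×√(0.64/82.7) = 0.04838 m = 4.838 cm
E = ½mv²_max = ½×0.64×0.55² = 0.0968 J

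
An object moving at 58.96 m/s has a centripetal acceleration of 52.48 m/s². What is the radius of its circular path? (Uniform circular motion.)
r = v²/a_c = 58.96²/52.48 = 66.24 m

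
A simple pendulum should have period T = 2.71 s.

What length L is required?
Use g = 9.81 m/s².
T = 2π√(L/g) → L = g(T/2π)² = 9.81×(2.71/2π)² = 1.825 m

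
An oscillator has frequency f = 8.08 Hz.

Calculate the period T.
T = 1/f = 1/8.08 = 0.1238 s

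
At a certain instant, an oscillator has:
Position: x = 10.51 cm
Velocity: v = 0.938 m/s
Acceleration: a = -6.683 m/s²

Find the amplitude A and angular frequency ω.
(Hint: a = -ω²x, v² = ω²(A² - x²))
a = −ω²x → ω = √(|a|/x) = √(6.683/0.1051) = 7.974 rad/s
v² = ω²(A² − x²) → A = √(x² + v²/ω²) = √(0.1051² + 0.938²/7.974²) = 0.1577 m = 15.77 cm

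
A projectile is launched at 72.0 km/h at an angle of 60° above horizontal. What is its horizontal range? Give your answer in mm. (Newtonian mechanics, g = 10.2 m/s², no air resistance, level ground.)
R = v₀² sin(2θ) / g (with unit conversion) = 33960.0 mm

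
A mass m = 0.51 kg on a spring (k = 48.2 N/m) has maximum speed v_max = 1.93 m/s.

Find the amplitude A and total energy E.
½mv²_max = ½kA² → A = v_max√(m/k) = 1.93×√(0.51/48.2) = 0.1985 m = 19.85 cm
E = ½mv²_max = ½×0.51×1.93² = 0.9498 J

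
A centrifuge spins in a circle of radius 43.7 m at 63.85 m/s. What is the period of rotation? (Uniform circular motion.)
T = 2πr/v = 2π×43.7/63.85 = 4.3 s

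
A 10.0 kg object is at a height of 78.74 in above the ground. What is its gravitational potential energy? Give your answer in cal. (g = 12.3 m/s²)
PE = mgh = 10 kg × 12.3 m/s² × 2 m = 246 J = 58.8 cal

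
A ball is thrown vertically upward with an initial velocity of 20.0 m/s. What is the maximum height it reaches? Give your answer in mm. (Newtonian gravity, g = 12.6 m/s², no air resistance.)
h_max = v₀²/(2g) (with unit conversion) = 15870.0 mm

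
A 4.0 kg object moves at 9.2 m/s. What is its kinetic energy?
KE = ½mv² = ½×4.0×9.2² = 169.28 J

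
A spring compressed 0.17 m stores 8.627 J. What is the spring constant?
PE = ½kx² → k = 2PE/x² = 2×8.627/0.17² = 597.0 N/m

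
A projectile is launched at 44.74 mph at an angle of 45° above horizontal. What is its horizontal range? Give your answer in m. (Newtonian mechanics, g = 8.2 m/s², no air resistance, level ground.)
R = v₀² sin(2θ) / g (with unit conversion) = 48.78 m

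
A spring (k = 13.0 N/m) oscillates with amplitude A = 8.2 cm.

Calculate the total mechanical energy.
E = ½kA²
E = ½kA² = ½×13.0×(0.082)² = 0.04371 J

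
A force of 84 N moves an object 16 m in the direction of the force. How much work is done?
W = Fd = 84×16 = 1344.0 J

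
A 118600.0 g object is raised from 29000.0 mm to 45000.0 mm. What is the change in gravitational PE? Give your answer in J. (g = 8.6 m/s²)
ΔPE = mg(h₂ − h₁) = 118.6 kg × 8.6 m/s² × (45 − 29) m = 1.632e+04 J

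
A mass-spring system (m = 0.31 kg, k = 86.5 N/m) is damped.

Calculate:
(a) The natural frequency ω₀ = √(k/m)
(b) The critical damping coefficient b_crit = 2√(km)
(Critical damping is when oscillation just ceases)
ω₀ = √(k/m) = √(86.5/0.31) = 16.7 rad/s
b_crit = 2√(km) = 2√(86.5×0.31) = 10.36 kg/s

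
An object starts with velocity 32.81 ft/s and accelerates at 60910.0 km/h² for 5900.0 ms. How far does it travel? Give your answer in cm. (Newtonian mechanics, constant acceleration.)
d = v₀t + ½at² (with unit conversion) = 14080.0 cm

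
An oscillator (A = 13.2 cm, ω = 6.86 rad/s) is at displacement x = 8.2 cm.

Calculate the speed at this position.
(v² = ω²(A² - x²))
v = ω√(A² − x²) = 6.86×√(0.132² − 0.082²) = 0.7096 m/s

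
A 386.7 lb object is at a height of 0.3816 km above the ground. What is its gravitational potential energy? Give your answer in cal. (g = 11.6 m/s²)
PE = mgh = 175.4 kg × 11.6 m/s² × 381.6 m = 7.764e+05 J = 185600.0 cal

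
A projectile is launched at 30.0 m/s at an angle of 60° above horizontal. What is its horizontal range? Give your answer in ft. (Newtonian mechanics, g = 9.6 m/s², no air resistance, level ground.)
R = v₀² sin(2θ) / g (with unit conversion) = 266.4 ft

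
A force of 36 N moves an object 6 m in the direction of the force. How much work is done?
W = Fd = 36×6 = 216.0 J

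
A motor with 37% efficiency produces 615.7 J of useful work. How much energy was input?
W_in = W_out/η = 615.7/0.37 = 1664.1 J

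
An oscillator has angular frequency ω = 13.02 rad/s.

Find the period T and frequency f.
T = 2π/ω = 2π/13.02 = 0.4826 s; f = ω/2π = 2.072 Hz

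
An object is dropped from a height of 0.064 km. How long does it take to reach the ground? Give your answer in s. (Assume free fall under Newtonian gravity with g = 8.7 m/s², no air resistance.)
t = √(2h/g) (with unit conversion) = 3.836 s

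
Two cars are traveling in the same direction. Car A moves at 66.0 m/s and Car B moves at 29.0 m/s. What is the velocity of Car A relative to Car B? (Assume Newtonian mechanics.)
v_rel = v_A - v_B = 66.0 - 29.0 = 37.0 m/s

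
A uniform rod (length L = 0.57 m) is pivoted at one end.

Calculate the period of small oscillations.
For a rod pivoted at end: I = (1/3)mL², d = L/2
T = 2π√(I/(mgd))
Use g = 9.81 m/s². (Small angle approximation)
I/m = (1/3)L² = 0.1083 m²; d = L/2 = 0.285 m
T = 2π√(I/(mgd)) = 2π√(0.1083/(9.81×0.285)) = 1.237 s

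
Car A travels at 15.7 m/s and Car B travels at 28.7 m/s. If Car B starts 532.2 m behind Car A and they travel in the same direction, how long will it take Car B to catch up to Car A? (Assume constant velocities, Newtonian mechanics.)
Relative speed: v_rel = 28.7 - 15.7 = 13 m/s
Time to catch: t = d₀/v_rel = 532.2/13 = 40.94 s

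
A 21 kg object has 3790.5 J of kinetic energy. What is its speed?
KE = ½mv² → v = √(2KE/m) = √(2×3790.5/21) = 19.0 m/s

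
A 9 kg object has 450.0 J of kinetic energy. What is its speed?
KE = ½mv² → v = √(2KE/m) = √(2×450.0/9) = 10.0 m/s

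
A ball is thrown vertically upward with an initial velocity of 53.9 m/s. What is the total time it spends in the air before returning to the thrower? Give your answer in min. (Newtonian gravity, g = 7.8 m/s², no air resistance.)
t_total = 2v₀/g (with unit conversion) = 0.2303 min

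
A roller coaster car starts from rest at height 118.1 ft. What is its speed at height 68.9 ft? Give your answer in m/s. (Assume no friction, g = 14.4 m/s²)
mgh₁ = ½mv₂² + mgh₂ → v₂ = √(2g(h₁−h₂)) = √(2×14.4×(36−21)) = 20.78 m/s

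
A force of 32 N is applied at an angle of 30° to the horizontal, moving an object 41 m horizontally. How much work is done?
W = Fd cosθ = 32×41×cos(30°) = 1136.2 J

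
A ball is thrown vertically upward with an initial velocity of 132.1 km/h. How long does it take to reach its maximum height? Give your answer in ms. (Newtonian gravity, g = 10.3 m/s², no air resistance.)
t_up = v₀/g (with unit conversion) = 3563.0 ms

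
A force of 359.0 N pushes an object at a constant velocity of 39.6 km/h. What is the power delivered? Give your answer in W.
P = Fv = 359 N × 11 m/s = 3949 W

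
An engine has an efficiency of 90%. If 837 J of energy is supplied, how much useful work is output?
W_out = η × W_in = 0.9 × 837 = 753.3 J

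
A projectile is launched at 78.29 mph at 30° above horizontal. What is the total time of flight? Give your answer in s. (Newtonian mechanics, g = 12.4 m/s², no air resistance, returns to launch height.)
T = 2v₀sin(θ)/g (with unit conversion) = 2.822 s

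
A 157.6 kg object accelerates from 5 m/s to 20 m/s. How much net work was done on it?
W_net = ΔKE = ½m(v₂² − v₁²) = ½×157.6×(20² − 5²) = 29550.0 J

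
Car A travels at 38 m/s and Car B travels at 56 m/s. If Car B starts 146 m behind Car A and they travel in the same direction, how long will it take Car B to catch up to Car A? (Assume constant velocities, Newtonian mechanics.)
Relative speed: v_rel = 56 - 38 = 18 m/s
Time to catch: t = d₀/v_rel = 146/18 = 8.11 s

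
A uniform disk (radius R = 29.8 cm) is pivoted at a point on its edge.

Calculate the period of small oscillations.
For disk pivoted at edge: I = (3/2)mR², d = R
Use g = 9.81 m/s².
I/m = (3/2)R² = 0.1332 m²; d = R = 0.298 m
T = 2π√((3/2)R²/(gR)) = 2π√(3R/(2g)) = 1.341 s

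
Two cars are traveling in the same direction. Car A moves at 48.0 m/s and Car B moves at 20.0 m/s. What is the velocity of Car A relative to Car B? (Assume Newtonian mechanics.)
v_rel = v_A - v_B = 48.0 - 20.0 = 28.0 m/s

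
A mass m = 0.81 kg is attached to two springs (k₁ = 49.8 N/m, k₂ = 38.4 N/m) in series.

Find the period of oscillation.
k_eq = k₁k₂/(k₁+k₂) = 21.68 N/m
T = 2π√(m/k_eq) = 2π√(0.81/21.68) = 1.214 s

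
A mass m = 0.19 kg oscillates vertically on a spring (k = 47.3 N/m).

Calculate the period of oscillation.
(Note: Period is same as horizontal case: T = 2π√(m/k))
T = 2π√(m/k) = 2π√(0.19/47.3) = 0.3982 s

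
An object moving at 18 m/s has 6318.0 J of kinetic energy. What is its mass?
KE = ½mv² → m = 2KE/v² = 2×6318.0/18² = 39.0 kg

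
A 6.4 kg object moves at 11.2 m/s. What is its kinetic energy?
KE = ½mv² = ½×6.4×11.2² = 401.408 J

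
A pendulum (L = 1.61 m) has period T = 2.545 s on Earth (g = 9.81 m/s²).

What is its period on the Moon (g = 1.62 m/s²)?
T = 2π√(L/g), so T_moon/T_earth = √(g_earth/g_moon)
T_moon = 2π√(1.61/1.62) = 6.264 s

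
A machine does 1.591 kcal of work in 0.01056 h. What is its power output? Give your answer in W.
P = W/t = 6657 J / 38.02 s = 175.1 W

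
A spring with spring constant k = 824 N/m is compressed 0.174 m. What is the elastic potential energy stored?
PE = ½kx² = ½×824×0.174² = 12.47 J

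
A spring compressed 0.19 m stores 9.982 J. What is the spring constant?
PE = ½kx² → k = 2PE/x² = 2×9.982/0.19² = 553.0 N/m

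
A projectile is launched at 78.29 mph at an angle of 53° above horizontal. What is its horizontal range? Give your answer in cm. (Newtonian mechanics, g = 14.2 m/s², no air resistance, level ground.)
R = v₀² sin(2θ) / g (with unit conversion) = 8292.0 cm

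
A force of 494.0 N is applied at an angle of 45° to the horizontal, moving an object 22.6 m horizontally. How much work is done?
W = Fd cosθ = 494.0×22.6×cos(45°) = 7894.4 J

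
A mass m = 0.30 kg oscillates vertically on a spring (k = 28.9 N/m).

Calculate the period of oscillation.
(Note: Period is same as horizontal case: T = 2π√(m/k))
T = 2π√(m/k) = 2π√(0.3/28.9) = 0.6402 s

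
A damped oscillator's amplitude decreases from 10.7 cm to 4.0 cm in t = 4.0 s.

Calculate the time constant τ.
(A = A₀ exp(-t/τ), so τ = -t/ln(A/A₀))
A/A₀ = 4.0/10.7 = 0.3738; ln(A/A₀) = -0.9839
τ = −t/ln(A/A₀) = −4.0/-0.9839 = 4.065 s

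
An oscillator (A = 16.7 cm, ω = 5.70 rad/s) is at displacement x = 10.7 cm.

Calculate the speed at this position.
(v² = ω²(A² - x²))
v = ω√(A² − x²) = 5.7×√(0.167² − 0.107²) = 0.7308 m/s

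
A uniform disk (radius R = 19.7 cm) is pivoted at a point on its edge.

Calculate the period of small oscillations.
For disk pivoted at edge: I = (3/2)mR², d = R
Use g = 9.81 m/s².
I/m = (3/2)R² = 0.05821 m²; d = R = 0.197 m
T = 2π√((3/2)R²/(gR)) = 2π√(3R/(2g)) = 1.09 s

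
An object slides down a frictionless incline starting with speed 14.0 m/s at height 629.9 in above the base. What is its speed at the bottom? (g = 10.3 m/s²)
½mv₀² + mgh = ½mv² → v = √(v₀² + 2gh) = √(14² + 2×10.3×16) = 22.93 m/s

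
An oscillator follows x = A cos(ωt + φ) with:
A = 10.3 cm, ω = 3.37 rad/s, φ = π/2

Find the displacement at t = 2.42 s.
x = A cos(ωt + φ) = 10.3×cos(3.37×2.42 + π/2) = -9.836 cm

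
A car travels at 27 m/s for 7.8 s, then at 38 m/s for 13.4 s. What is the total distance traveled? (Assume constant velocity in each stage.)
d₁ = v₁t₁ = 27 × 7.8 = 210.6 m
d₂ = v₂t₂ = 38 × 13.4 = 509.2 m
d_total = 210.6 + 509.2 = 719.8 m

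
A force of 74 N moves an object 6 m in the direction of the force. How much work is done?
W = Fd = 74×6 = 444.0 J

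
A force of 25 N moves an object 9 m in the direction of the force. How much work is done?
W = Fd = 25×9 = 225.0 J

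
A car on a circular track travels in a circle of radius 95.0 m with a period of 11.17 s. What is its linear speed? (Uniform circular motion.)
v = 2πr/T = 2π×95.0/11.17 = 53.44 m/s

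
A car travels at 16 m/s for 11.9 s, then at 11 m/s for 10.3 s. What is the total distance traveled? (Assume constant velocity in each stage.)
d₁ = v₁t₁ = 16 × 11.9 = 190.4 m
d₂ = v₂t₂ = 11 × 10.3 = 113.3 m
d_total = 190.4 + 113.3 = 303.7 m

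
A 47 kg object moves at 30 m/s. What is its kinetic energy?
KE = ½mv² = ½×47×30² = 21150.0 J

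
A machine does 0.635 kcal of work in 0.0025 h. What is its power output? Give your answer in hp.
P = W/t = 2657 J / 9 s = 295.2 W = 0.3959 hp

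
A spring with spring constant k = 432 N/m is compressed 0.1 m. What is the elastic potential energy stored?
PE = ½kx² = ½×432×0.1² = 2.16 J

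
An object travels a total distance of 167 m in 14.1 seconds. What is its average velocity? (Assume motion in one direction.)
v_avg = Δd / Δt = 167 / 14.1 = 11.84 m/s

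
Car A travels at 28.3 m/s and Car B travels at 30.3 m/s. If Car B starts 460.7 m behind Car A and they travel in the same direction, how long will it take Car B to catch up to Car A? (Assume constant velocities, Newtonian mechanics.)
Relative speed: v_rel = 30.3 - 28.3 = 2 m/s
Time to catch: t = d₀/v_rel = 460.7/2 = 230.35 s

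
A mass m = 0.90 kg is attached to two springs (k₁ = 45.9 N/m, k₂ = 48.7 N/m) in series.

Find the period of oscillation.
k_eq = k₁k₂/(k₁+k₂) = 23.63 N/m
T = 2π√(m/k_eq) = 2π√(0.9/23.63) = 1.226 s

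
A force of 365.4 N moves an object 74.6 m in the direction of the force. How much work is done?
W = Fd = 365.4×74.6 = 27259.0 J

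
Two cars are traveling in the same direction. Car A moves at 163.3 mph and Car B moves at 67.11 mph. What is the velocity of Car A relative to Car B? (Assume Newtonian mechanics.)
v_rel = v_A - v_B = 163.3 - 67.11 = 96.19 mph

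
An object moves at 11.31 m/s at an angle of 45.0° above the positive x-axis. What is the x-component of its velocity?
vₓ = v cos(θ) = 11.31 × cos(45.0°) = 8.0 m/s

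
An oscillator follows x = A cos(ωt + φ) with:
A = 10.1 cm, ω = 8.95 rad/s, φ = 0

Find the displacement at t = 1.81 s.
x = A cos(ωt + φ) = 10.1×cos(8.95×1.81 + 0) = -8.904 cm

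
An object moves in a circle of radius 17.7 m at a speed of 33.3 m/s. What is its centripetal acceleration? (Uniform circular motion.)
a_c = v²/r = 33.3²/17.7 = 1108.89/17.7 = 62.65 m/s²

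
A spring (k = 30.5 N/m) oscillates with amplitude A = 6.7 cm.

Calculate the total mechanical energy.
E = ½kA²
E = ½kA² = ½×30.5×(0.067)² = 0.06846 J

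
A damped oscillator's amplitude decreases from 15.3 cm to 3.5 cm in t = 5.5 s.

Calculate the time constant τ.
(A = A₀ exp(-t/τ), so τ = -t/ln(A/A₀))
A/A₀ = 3.5/15.3 = 0.2288; ln(A/A₀) = -1.475
τ = −t/ln(A/A₀) = −5.5/-1.475 = 3.729 s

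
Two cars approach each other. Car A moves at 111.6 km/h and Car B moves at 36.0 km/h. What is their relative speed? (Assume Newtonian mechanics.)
v_rel = v_A + v_B = 111.6 + 36.0 = 147.6 km/h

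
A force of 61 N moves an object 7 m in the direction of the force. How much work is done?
W = Fd = 61×7 = 427.0 J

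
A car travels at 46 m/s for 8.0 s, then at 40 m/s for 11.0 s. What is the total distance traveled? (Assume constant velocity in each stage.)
d₁ = v₁t₁ = 46 × 8.0 = 368 m
d₂ = v₂t₂ = 40 × 11.0 = 440 m
d_total = 368 + 440 = 808.0 m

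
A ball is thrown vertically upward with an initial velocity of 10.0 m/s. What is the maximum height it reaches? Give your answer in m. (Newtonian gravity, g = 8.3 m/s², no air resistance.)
h_max = v₀²/(2g) = 6.024 m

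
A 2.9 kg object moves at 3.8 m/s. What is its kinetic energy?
KE = ½mv² = ½×2.9×3.8² = 20.938 J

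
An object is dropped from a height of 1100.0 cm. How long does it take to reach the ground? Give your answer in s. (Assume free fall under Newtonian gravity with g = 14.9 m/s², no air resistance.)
t = √(2h/g) (with unit conversion) = 1.215 s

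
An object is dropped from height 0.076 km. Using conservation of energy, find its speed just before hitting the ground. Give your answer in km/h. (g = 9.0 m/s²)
mgh = ½mv² → v = √(2gh) = √(2×9.0×76) = 36.99 m/s = 133.2 km/h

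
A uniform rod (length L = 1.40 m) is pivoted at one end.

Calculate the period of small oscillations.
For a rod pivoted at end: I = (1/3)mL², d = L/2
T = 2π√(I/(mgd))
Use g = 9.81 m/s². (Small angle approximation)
I/m = (1/3)L² = 0.6533 m²; d = L/2 = 0.7 m
T = 2π√(I/(mgd)) = 2π√(0.6533/(9.81×0.7)) = 1.938 s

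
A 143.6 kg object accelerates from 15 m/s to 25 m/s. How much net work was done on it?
W_net = ΔKE = ½m(v₂² − v₁²) = ½×143.6×(25² − 15²) = 28720.0 J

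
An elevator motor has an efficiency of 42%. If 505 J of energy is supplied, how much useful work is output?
W_out = η × W_in = 0.42 × 505 = 212.1 J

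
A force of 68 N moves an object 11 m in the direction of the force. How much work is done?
W = Fd = 68×11 = 748.0 J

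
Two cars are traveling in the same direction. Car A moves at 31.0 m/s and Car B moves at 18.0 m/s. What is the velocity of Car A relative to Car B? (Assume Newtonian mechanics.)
v_rel = v_A - v_B = 31.0 - 18.0 = 13.0 m/s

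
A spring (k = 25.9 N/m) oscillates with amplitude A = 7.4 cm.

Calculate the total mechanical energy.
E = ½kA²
E = ½kA² = ½×25.9×(0.074)² = 0.07091 J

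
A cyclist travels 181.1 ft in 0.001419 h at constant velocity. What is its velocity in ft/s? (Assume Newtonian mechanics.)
v = d/t (with unit conversion) = 35.45 ft/s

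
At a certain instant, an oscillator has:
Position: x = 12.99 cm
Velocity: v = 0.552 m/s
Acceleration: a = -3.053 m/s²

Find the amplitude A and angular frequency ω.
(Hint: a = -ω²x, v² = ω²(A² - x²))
a = −ω²x → ω = √(|a|/x) = √(3.053/0.1299) = 4.848 rad/s
v² = ω²(A² − x²) → A = √(x² + v²/ω²) = √(0.1299² + 0.552²/4.848²) = 0.1727 m = 17.27 cm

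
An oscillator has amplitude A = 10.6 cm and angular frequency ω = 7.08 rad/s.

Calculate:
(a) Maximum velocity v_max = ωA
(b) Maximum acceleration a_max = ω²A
v_max = ωA = 7.08×0.106 = 0.7505 m/s
a_max = ω²A = 7.08²×0.106 = 5.313 m/s²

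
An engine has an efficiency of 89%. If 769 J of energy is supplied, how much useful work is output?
W_out = η × W_in = 0.89 × 769 = 684.41 J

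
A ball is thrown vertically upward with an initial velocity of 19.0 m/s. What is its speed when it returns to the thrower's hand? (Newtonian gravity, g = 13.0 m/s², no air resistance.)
By conservation of energy, the ball returns at the same speed = 19.0 m/s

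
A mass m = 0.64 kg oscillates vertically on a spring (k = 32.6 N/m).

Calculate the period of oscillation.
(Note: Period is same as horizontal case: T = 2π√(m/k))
T = 2π√(m/k) = 2π√(0.64/32.6) = 0.8804 s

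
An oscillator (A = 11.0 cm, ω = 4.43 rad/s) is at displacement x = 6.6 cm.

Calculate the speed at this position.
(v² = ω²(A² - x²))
v = ω√(A² − x²) = 4.43×√(0.11² − 0.066²) = 0.3898 m/s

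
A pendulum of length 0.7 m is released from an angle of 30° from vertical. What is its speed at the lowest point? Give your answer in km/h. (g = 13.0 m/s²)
h = L(1 − cosθ) = 0.7×(1 − cos30°) = 0.09378 m
v = √(2gh) = √(2×13.0×0.09378) = 1.562 m/s = 5.621 km/h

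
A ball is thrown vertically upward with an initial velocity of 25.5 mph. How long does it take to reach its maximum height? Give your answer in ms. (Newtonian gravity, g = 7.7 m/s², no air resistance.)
t_up = v₀/g (with unit conversion) = 1480.0 ms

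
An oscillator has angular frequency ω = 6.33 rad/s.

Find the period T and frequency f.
T = 2π/ω = 2π/6.33 = 0.9926 s; f = ω/2π = 1.007 Hz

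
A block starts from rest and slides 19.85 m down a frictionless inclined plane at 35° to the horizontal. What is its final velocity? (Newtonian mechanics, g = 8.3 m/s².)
a = g sin(θ) = 8.3 × sin(35°) = 4.76 m/s²
v = √(2ad) = √(2 × 4.76 × 19.85) = 13.75 m/s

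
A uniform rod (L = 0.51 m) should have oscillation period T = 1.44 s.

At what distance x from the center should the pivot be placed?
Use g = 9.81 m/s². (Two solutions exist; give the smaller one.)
T = 2π√((L²/12 + x²)/(gx)). Let c = T²g/(4π²) = 0.5153.
x² − cx + L²/12 = 0 → x = (c − √(c² − L²/3))/2 = 0.04621 m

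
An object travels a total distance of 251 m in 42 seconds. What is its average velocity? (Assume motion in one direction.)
v_avg = Δd / Δt = 251 / 42 = 5.98 m/s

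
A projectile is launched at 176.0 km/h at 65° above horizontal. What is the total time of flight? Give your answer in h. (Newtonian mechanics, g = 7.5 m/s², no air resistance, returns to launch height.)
T = 2v₀sin(θ)/g (with unit conversion) = 0.003282 h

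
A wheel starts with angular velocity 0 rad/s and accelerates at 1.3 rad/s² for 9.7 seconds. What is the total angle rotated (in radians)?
θ = ω₀t + ½αt² = 0×9.7 + ½×1.3×9.7² = 61.16 rad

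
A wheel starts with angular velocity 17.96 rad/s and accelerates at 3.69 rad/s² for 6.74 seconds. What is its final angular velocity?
ω = ω₀ + αt = 17.96 + 3.69 × 6.74 = 42.83 rad/s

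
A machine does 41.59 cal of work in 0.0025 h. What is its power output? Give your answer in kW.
P = W/t = 174 J / 9 s = 19.33 W = 0.01933 kW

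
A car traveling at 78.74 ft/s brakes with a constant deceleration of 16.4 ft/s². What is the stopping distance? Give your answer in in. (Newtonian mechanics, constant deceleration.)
d = v₀² / (2a) (with unit conversion) = 2268.0 in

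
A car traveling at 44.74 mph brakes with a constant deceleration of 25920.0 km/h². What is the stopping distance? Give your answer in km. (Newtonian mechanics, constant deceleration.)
d = v₀² / (2a) (with unit conversion) = 0.1 km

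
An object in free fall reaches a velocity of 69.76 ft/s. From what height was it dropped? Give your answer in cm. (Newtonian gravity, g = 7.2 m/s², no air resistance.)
h = v²/(2g) (with unit conversion) = 3140.0 cm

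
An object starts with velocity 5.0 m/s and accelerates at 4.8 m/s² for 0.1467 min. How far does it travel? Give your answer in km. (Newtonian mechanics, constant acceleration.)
d = v₀t + ½at² (with unit conversion) = 0.23 km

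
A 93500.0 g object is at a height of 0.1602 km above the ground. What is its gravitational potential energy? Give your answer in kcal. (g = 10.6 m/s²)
PE = mgh = 93.5 kg × 10.6 m/s² × 160.2 m = 1.588e+05 J = 37.95 kcal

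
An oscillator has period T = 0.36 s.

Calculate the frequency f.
f = 1/T = 1/0.36 = 2.778 Hz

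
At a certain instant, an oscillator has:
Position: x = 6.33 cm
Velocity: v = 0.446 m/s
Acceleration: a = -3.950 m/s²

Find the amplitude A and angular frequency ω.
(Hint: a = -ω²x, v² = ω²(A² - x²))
a = −ω²x → ω = √(|a|/x) = √(3.95/0.0633) = 7.899 rad/s
v² = ω²(A² − x²) → A = √(x² + v²/ω²) = √(0.0633² + 0.446²/7.899²) = 0.08482 m = 8.482 cm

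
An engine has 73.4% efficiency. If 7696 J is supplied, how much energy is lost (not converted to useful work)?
W_out = η × W_in = 0.734×7696 = 5648.9 J
W_lost = W_in − W_out = 7696 − 5648.9 = 2047.1 J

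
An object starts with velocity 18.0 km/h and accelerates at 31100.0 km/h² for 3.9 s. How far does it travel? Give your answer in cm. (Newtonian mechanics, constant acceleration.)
d = v₀t + ½at² (with unit conversion) = 3775.0 cm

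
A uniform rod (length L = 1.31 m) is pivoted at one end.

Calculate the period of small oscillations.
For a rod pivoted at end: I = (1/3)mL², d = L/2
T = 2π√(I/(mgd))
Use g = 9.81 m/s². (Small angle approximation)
I/m = (1/3)L² = 0.572 m²; d = L/2 = 0.655 m
T = 2π√(I/(mgd)) = 2π√(0.572/(9.81×0.655)) = 1.875 s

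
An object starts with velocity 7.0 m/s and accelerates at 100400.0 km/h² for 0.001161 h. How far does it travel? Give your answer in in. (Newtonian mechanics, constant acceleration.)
d = v₀t + ½at² (with unit conversion) = 3816.0 in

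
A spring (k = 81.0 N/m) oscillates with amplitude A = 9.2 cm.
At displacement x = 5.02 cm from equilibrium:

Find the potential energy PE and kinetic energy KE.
E_total = ½kA² = ½×81.0×(0.092)² = 0.3428 J
PE = ½kx² = ½×81.0×(0.0502)² = 0.1021 J
KE = E_total − PE = 0.2407 J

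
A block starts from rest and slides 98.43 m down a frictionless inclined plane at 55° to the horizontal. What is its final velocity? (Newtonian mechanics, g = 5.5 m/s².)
a = g sin(θ) = 5.5 × sin(55°) = 4.51 m/s²
v = √(2ad) = √(2 × 4.51 × 98.43) = 29.78 m/s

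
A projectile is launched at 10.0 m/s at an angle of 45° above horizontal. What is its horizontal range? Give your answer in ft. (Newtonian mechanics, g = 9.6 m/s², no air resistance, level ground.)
R = v₀² sin(2θ) / g (with unit conversion) = 34.18 ft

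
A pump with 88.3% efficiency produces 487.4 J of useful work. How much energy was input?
W_in = W_out/η = 487.4/0.883 = 551.98 J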